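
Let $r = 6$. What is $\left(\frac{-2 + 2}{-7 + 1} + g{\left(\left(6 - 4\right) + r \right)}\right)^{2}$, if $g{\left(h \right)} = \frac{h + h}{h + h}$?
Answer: $1$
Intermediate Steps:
$g{\left(h \right)} = 1$ ($g{\left(h \right)} = \frac{2 h}{2 h} = 2 h \frac{1}{2 h} = 1$)
$\left(\frac{-2 + 2}{-7 + 1} + g{\left(\left(6 - 4\right) + r \right)}\right)^{2} = \left(\frac{-2 + 2}{-7 + 1} + 1\right)^{2} = \left(\frac{0}{-6} + 1\right)^{2} = \left(0 \left(- \frac{1}{6}\right) + 1\right)^{2} = \left(0 + 1\right)^{2} = 1^{2} = 1$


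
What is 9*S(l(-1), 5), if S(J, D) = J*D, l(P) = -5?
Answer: -225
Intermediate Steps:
S(J, D) = D*J
9*S(l(-1), 5) = 9*(5*(-5)) = 9*(-25) = -225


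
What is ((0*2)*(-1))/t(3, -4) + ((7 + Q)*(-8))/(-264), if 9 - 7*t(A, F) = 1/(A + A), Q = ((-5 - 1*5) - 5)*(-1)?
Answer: ⅔ ≈ 0.66667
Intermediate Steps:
Q = 15 (Q = ((-5 - 5) - 5)*(-1) = (-10 - 5)*(-1) = -15*(-1) = 15)
t(A, F) = 9/7 - 1/(14*A) (t(A, F) = 9/7 - 1/(7*(A + A)) = 9/7 - 1/(2*A)/7 = 9/7 - 1/(14*A))
((0*2)*(-1))/t(3, -4) + ((7 + Q)*(-8))/(-264) = ((0*2)*(-1))/(((1/14)*(-1 + 18*3)/3)) + ((7 + 15)*(-8))/(-264) = (0*(-1))/(((1/14)*(⅓)*(-1 + 54))) + (22*(-8))*(-1/264) = 0/(((1/14)*(⅓)*53)) - 176*(-1/264) = 0/(53/42) + ⅔ = 0*(42/53) + ⅔ = 0 + ⅔ = ⅔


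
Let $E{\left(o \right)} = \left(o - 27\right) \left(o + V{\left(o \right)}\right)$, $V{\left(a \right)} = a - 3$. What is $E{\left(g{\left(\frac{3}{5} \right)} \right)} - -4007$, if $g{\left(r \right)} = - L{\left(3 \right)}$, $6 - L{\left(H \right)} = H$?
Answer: $4277$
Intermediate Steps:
$L{\left(H \right)} = 6 - H$
$V{\left(a \right)} = -3 + a$ ($V{\left(a \right)} = a - 3 = -3 + a$)
$g{\left(r \right)} = -3$ ($g{\left(r \right)} = - (6 - 3) = \left(-1\right) 3 = -3$)
$E{\left(o \right)} = \left(-27 + o\right) \left(-3 + 2 o\right)$ ($E{\left(o \right)} = \left(o - 27\right) \left(o + \left(-3 + o\right)\right) = \left(-27 + o\right) \left(-3 + 2 o\right)$)
$E{\left(g{\left(\frac{3}{5} \right)} \right)} - -4007 = \left(81 - -171 + 2 \left(-3\right)^{2}\right) - -4007 = \left(81 + 171 + 2 \cdot 9\right) + 4007 = \left(81 + 171 + 18\right) + 4007 = 270 + 4007 = 4277$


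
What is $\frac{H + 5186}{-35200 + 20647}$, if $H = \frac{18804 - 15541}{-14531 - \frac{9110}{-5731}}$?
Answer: $- \frac{431809412233}{1211799946203} \approx -0.35634$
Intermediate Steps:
$H = - \frac{18700253}{83268051}$ ($H = \frac{3263}{-14531 - - \frac{9110}{5731}} = \frac{3263}{-14531 + \frac{9110}{5731}} = \frac{3263}{- \frac{83268051}{5731}} = 3263 \left(- \frac{5731}{83268051}\right) = - \frac{18700253}{83268051} \approx -0.22458$)
$\frac{H + 5186}{-35200 + 20647} = \frac{- \frac{18700253}{83268051} + 5186}{-35200 + 20647} = \frac{431809412233}{83268051 \left(-14553\right)} = \frac{431809412233}{83268051} \left(- \frac{1}{14553}\right) = - \frac{431809412233}{1211799946203}$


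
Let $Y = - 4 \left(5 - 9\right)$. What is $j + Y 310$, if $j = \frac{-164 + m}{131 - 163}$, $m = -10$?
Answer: $\frac{79447}{16} \approx 4965.4$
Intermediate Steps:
$Y = 16$ ($Y = \left(-4\right) \left(-4\right) = 16$)
$j = \frac{87}{16}$ ($j = \frac{-164 - 10}{131 - 163} = - \frac{174}{-32} = \left(-174\right) \left(- \frac{1}{32}\right) = \frac{87}{16} \approx 5.4375$)
$j + Y 310 = \frac{87}{16} + 16 \cdot 310 = \frac{87}{16} + 4960 = \frac{79447}{16}$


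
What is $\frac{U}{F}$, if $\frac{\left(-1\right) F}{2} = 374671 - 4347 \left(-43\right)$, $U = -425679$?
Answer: $\frac{425679}{1123184} \approx 0.37899$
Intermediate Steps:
$F = -1123184$ ($F = - 2 \left(374671 - 4347 \left(-43\right)\right) = - 2 \left(374671 - -186921\right) = - 2 \left(374671 + 186921\right) = \left(-2\right) 561592 = -1123184$)
$\frac{U}{F} = - \frac{425679}{-1123184} = \left(-425679\right) \left(- \frac{1}{1123184}\right) = \frac{425679}{1123184}$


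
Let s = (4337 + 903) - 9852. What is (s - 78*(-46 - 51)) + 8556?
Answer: 11510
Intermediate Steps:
s = -4612 (s = 5240 - 9852 = -4612)
(s - 78*(-46 - 51)) + 8556 = (-4612 - 78*(-46 - 51)) + 8556 = (-4612 - 78*(-97)) + 8556 = (-4612 + 7566) + 8556 = 2954 + 8556 = 11510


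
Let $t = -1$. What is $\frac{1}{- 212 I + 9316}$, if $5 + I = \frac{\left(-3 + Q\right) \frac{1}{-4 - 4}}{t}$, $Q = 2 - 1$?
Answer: $\frac{1}{10429} \approx 9.5886 \cdot 10^{-5}$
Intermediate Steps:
$Q = 1$
$I = - \frac{21}{4}$ ($I = -5 + \frac{\left(-3 + 1\right) \frac{1}{-4 - 4}}{-1} = -5 + - \frac{2}{-8} \left(-1\right) = -5 + \left(-2\right) \left(- \frac{1}{8}\right) \left(-1\right) = -5 + \frac{1}{4} \left(-1\right) = -5 - \frac{1}{4} = - \frac{21}{4} \approx -5.25$)
$\frac{1}{- 212 I + 9316} = \frac{1}{\left(-212\right) \left(- \frac{21}{4}\right) + 9316} = \frac{1}{1113 + 9316} = \frac{1}{10429}$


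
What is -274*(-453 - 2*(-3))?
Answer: 122478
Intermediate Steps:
-274*(-453 - 2*(-3)) = -274*(-453 + 6) = -274*(-447) = 122478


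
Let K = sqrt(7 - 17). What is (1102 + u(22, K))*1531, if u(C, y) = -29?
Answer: 1642763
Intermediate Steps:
K = I*sqrt(10) (K = sqrt(-10) = I*sqrt(10) ≈ 3.1623*I)
(1102 + u(22, K))*1531 = (1102 - 29)*1531 = 1073*1531 = 1642763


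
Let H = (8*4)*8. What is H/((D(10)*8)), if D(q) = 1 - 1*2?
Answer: -32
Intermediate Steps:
D(q) = -1 (D(q) = 1 - 2 = -1)
H = 256 (H = 32*8 = 256)
H/((D(10)*8)) = 256/((-1*8)) = 256/(-8) = 256*(-1/8) = -32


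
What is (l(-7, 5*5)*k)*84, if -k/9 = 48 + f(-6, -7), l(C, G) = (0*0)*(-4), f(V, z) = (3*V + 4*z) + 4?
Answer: 0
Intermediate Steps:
f(V, z) = 4 + 3*V + 4*z
l(C, G) = 0 (l(C, G) = 0*(-4) = 0)
k = -54 (k = -9*(48 + (4 + 3*(-6) + 4*(-7))) = -9*(48 + (4 - 18 - 28)) = -9*(48 - 42) = -9*6 = -54)
(l(-7, 5*5)*k)*84 = (0*(-54))*84 = 0*84 = 0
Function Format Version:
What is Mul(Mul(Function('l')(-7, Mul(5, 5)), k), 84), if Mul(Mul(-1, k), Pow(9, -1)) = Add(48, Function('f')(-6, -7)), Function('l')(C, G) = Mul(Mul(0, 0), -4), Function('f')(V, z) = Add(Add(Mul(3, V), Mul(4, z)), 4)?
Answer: 0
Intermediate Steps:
Function('f')(V, z) = Add(4, Mul(3, V), Mul(4, z))
Function('l')(C, G) = 0 (Function('l')(C, G) = Mul(0, -4) = 0)
k = -54 (k = Mul(-9, Add(48, Add(4, Mul(3, -6), Mul(4, -7)))) = Mul(-9, Add(48, Add(4, -18, -28))) = Mul(-9, Add(48, -42)) = Mul(-9, 6) = -54)
Mul(Mul(Function('l')(-7, Mul(5, 5)), k), 84) = Mul(Mul(0, -54), 84) = Mul(0, 84) = 0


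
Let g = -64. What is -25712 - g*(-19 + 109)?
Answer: -19952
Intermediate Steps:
-25712 - g*(-19 + 109) = -25712 - (-64)*(-19 + 109) = -25712 - (-64)*90 = -25712 - 1*(-5760) = -25712 + 5760 = -19952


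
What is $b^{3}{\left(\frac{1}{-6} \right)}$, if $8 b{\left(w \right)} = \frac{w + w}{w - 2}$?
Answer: $\frac{1}{140608} \approx 7.112 \cdot 10^{-6}$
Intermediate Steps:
$b{\left(w \right)} = \frac{w}{4 \left(-2 + w\right)}$ ($b{\left(w \right)} = \frac{\left(w + w\right) \frac{1}{w - 2}}{8} = \frac{2 w \frac{1}{-2 + w}}{8} = \frac{w}{4 \left(-2 + w\right)}$)
$b^{3}{\left(\frac{1}{-6} \right)} = \left(\frac{1}{4 \left(-6\right) \left(-2 + \frac{1}{-6}\right)}\right)^{3} = \left(\frac{1}{4} \left(- \frac{1}{6}\right) \frac{1}{-2 - \frac{1}{6}}\right)^{3} = \left(\frac{1}{4} \left(- \frac{1}{6}\right) \frac{1}{- \frac{13}{6}}\right)^{3} = \left(\frac{1}{4} \left(- \frac{1}{6}\right) \left(- \frac{6}{13}\right)\right)^{3} = \left(\frac{1}{52}\right)^{3} = \frac{1}{140608}$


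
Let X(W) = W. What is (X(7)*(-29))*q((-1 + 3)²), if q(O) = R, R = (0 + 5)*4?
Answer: -4060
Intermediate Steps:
R = 20 (R = 5*4 = 20)
q(O) = 20
(X(7)*(-29))*q((-1 + 3)²) = (7*(-29))*20 = -203*20 = -4060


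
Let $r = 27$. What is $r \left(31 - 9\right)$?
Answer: $594$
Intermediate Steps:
$r \left(31 - 9\right) = 27 \left(31 - 9\right) = 27 \cdot 22 = 594$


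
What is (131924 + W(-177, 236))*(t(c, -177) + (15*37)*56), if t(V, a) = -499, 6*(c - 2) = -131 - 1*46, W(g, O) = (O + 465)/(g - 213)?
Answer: 1573382021879/390 ≈ 4.0343e+9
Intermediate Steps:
W(g, O) = (465 + O)/(-213 + g)
c = -55/2 (c = 2 + (-131 - 1*46)/6 = 2 + (-131 - 46)/6 = 2 + (⅙)*(-177) = 2 - 59/2 = -55/2 ≈ -27.500)
(131924 + W(-177, 236))*(t(c, -177) + (15*37)*56) = (131924 + (465 + 236)/(-213 - 177))*(-499 + (15*37)*56) = (131924 + 701/(-390))*(-499 + 555*56) = (131924 - 1/390*701)*(-499 + 31080) = (131924 - 701/390)*30581 = (51449659/390)*30581 = 1573382021879/390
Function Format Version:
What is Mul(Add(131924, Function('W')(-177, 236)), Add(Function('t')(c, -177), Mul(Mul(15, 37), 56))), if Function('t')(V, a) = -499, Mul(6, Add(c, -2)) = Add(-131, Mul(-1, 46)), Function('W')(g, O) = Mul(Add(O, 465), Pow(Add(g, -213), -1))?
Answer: Rational(1573382021879, 390) ≈ 4.0343e+9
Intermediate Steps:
Function('W')(g, O) = Mul(Pow(Add(-213, g), -1), Add(465, O)) (Function('W')(g, O) = Mul(Add(465, O), Pow(Add(-213, g), -1)) = Mul(Pow(Add(-213, g), -1), Add(465, O)))
c = Rational(-55, 2) (c = Add(2, Mul(Rational(1, 6), Add(-131, Mul(-1, 46)))) = Add(2, Mul(Rational(1, 6), Add(-131, -46))) = Add(2, Mul(Rational(1, 6), -177)) = Add(2, Rational(-59, 2)) = Rational(-55, 2) ≈ -27.500)
Mul(Add(131924, Function('W')(-177, 236)), Add(Function('t')(c, -177), Mul(Mul(15, 37), 56))) = Mul(Add(131924, Mul(Pow(Add(-213, -177), -1), Add(465, 236))), Add(-499, Mul(Mul(15, 37), 56))) = Mul(Add(131924, Mul(Pow(-390, -1), 701)), Add(-499, Mul(555, 56))) = Mul(Add(131924, Mul(Rational(-1, 390), 701)), Add(-499, 31080)) = Mul(Add(131924, Rational(-701, 390)), 30581) = Mul(Rational(51449659, 390), 30581) = Rational(1573382021879, 390)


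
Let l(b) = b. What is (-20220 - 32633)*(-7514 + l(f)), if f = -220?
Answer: 408765102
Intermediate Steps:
(-20220 - 32633)*(-7514 + l(f)) = (-20220 - 32633)*(-7514 - 220) = -52853*(-7734) = 408765102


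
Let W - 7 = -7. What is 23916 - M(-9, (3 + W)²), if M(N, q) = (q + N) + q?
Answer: 23907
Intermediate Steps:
W = 0 (W = 7 - 7 = 0)
M(N, q) = N + 2*q (M(N, q) = (N + q) + q = N + 2*q)
23916 - M(-9, (3 + W)²) = 23916 - (-9 + 2*(3 + 0)²) = 23916 - (-9 + 2*3²) = 23916 - (-9 + 2*9) = 23916 - (-9 + 18) = 23916 - 1*9 = 23916 - 9 = 23907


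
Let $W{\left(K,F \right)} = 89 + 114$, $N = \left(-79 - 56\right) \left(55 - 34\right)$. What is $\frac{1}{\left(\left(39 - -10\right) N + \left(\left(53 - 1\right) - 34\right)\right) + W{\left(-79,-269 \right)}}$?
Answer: $- \frac{1}{138694} \approx -7.2101 \cdot 10^{-6}$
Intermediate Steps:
$N = -2835$ ($N = \left(-135\right) 21 = -2835$)
$W{\left(K,F \right)} = 203$
$\frac{1}{\left(\left(39 - -10\right) N + \left(\left(53 - 1\right) - 34\right)\right) + W{\left(-79,-269 \right)}} = \frac{1}{\left(\left(39 - -10\right) \left(-2835\right) + \left(\left(53 - 1\right) - 34\right)\right) + 203} = \frac{1}{\left(\left(39 + 10\right) \left(-2835\right) + \left(52 - 34\right)\right) + 203} = \frac{1}{\left(49 \left(-2835\right) + 18\right) + 203} = \frac{1}{\left(-138915 + 18\right) + 203} = \frac{1}{-138897 + 203} = \frac{1}{-138694} = - \frac{1}{138694}$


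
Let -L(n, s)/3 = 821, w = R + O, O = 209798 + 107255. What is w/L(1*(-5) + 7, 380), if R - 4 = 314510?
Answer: -631567/2463 ≈ -256.42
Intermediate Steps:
R = 314514 (R = 4 + 314510 = 314514)
O = 317053
w = 631567 (w = 314514 + 317053 = 631567)
L(n, s) = -2463 (L(n, s) = -3*821 = -2463)
w/L(1*(-5) + 7, 380) = 631567/(-2463) = 631567*(-1/2463) = -631567/2463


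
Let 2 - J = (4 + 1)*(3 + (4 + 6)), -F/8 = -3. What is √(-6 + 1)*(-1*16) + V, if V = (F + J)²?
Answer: 1521 - 16*I*√5 ≈ 1521.0 - 35.777*I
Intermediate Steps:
F = 24 (F = -8*(-3) = 24)
J = -63 (J = 2 - (4 + 1)*(3 + (4 + 6)) = 2 - 5*(3 + 10) = 2 - 5*13 = 2 - 1*65 = 2 - 65 = -63)
V = 1521 (V = (24 - 63)² = (-39)² = 1521)
√(-6 + 1)*(-1*16) + V = √(-6 + 1)*(-1*16) + 1521 = √(-5)*(-16) + 1521 = (I*√5)*(-16) + 1521 = -16*I*√5 + 1521 = 1521 - 16*I*√5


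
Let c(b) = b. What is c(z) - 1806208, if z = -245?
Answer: -1806453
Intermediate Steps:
c(z) - 1806208 = -245 - 1806208 = -1806453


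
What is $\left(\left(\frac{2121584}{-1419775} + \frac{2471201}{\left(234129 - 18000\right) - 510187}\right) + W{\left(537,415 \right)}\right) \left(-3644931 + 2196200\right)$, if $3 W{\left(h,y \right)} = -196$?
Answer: $\frac{7184677088182956109}{65920452150} \approx 1.0899 \cdot 10^{8}$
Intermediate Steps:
$W{\left(h,y \right)} = - \frac{196}{3}$ ($W{\left(h,y \right)} = \frac{1}{3} \left(-196\right) = - \frac{196}{3}$)
$\left(\left(\frac{2121584}{-1419775} + \frac{2471201}{\left(234129 - 18000\right) - 510187}\right) + W{\left(537,415 \right)}\right) \left(-3644931 + 2196200\right) = \left(\left(\frac{2121584}{-1419775} + \frac{2471201}{\left(234129 - 18000\right) - 510187}\right) - \frac{196}{3}\right) \left(-3644931 + 2196200\right) = \left(\left(2121584 \left(- \frac{1}{1419775}\right) + \frac{2471201}{216129 - 510187}\right) - \frac{196}{3}\right) \left(-1448731\right) = \left(\left(- \frac{2121584}{1419775} + \frac{2471201}{-294058}\right) - \frac{196}{3}\right) \left(-1448731\right) = \left(\left(- \frac{2121584}{1419775} + 2471201 \left(- \frac{1}{294058}\right)\right) - \frac{196}{3}\right) \left(-1448731\right) = \left(\left(- \frac{2121584}{1419775} - \frac{2471201}{294058}\right) - \frac{196}{3}\right) \left(-1448731\right) = \left(- \frac{4132418147647}{417496196950} - \frac{196}{3}\right) \left(-1448731\right) = \left(- \frac{94226509045141}{1252488590850}\right) \left(-1448731\right) = \frac{7184677088182956109}{65920452150}$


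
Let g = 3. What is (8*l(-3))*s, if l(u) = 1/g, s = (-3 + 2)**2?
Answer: 8/3 ≈ 2.6667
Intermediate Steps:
s = 1 (s = (-1)**2 = 1)
l(u) = 1/3
(8*l(-3))*s = (8*(1/3))*1 = (8/3)*1 = 8/3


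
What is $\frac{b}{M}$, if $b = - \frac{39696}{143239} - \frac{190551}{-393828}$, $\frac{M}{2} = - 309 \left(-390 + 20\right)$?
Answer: $\frac{3886979467}{4299686732148240} \approx 9.0401 \cdot 10^{-7}$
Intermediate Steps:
$M = 228660$ ($M = 2 \left(- 309 \left(-390 + 20\right)\right) = 2 \left(\left(-309\right) \left(-370\right)\right) = 2 \cdot 114330 = 228660$)
$b = \frac{3886979467}{18803842964}$ ($b = \left(-39696\right) \frac{1}{143239} - - \frac{63517}{131276} = - \frac{39696}{143239} + \frac{63517}{131276} = \frac{3886979467}{18803842964} \approx 0.20671$)
$\frac{b}{M} = \frac{3886979467}{18803842964 \cdot 228660} = \frac{3886979467}{18803842964} \cdot \frac{1}{228660} = \frac{3886979467}{4299686732148240}$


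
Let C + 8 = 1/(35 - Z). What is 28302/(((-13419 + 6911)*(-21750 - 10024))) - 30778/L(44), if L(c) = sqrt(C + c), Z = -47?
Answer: 14151/103392596 - 30778*sqrt(242146)/2953 ≈ -5128.8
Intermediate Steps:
C = -655/82 (C = -8 + 1/(35 - 1*(-47)) = -8 + 1/(35 + 47) = -8 + 1/82 = -655/82 ≈ -7.9878)
L(c) = sqrt(-655/82 + c)
28302/(((-13419 + 6911)*(-21750 - 10024))) - 30778/L(44) = 28302/(((-13419 + 6911)*(-21750 - 10024))) - 30778*82/sqrt(-53710 + 6724*44) = 28302/((-6508*(-31774))) - 30778*82/sqrt(-53710 + 295856) = 28302/206785192 - 30778*sqrt(242146)/2953 = 28302*(1/206785192) - 30778*sqrt(242146)/2953 = 14151/103392596 - 30778*sqrt(242146)/2953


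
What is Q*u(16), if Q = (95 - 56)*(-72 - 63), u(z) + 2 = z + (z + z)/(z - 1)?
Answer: -84942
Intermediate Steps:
u(z) = -2 + z + 2*z/(-1 + z) (u(z) = -2 + (z + (z + z)/(z - 1)) = -2 + (z + (2*z)/(-1 + z)) = -2 + (z + 2*z/(-1 + z)) = -2 + z + 2*z/(-1 + z))
Q = -5265 (Q = 39*(-135) = -5265)
Q*u(16) = -5265*(2 + 16² - 1*16)/(-1 + 16) = -5265*(2 + 256 - 16)/15 = -351*242 = -5265*242/15 = -84942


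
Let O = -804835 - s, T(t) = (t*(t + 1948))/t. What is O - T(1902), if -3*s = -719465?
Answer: -3145520/3 ≈ -1.0485e+6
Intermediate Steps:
s = 719465/3 (s = -⅓*(-719465) = 719465/3 ≈ 2.3982e+5)
T(t) = 1948 + t (T(t) = (t*(1948 + t))/t = 1948 + t)
O = -3133970/3 (O = -804835 - 1*719465/3 = -804835 - 719465/3 = -3133970/3 ≈ -1.0447e+6)
O - T(1902) = -3133970/3 - (1948 + 1902) = -3133970/3 - 1*3850 = -3133970/3 - 3850 = -3145520/3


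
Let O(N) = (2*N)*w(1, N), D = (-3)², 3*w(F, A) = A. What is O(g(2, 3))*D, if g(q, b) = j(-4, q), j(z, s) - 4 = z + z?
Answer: 96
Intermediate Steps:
w(F, A) = A/3
j(z, s) = 4 + 2*z (j(z, s) = 4 + (z + z) = 4 + 2*z)
g(q, b) = -4 (g(q, b) = 4 + 2*(-4) = 4 - 8 = -4)
D = 9
O(N) = 2*N²/3 (O(N) = (2*N)*(N/3) = 2*N²/3)
O(g(2, 3))*D = ((⅔)*(-4)²)*9 = ((⅔)*16)*9 = (32/3)*9 = 96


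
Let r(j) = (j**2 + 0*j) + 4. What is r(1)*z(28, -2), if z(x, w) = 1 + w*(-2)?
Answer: 25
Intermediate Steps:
z(x, w) = 1 - 2*w
r(j) = 4 + j**2 (r(j) = (j**2 + 0) + 4 = j**2 + 4 = 4 + j**2)
r(1)*z(28, -2) = (4 + 1**2)*(1 - 2*(-2)) = (4 + 1)*(1 + 4) = 5*5 = 25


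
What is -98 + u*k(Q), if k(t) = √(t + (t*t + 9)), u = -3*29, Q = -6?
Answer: -98 - 87*√39 ≈ -641.31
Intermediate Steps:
u = -87
k(t) = √(9 + t + t²) (k(t) = √(t + (t² + 9)) = √(t + (9 + t²)) = √(9 + t + t²))
-98 + u*k(Q) = -98 - 87*√(9 - 6 + (-6)²) = -98 - 87*√(9 - 6 + 36) = -98 - 87*√39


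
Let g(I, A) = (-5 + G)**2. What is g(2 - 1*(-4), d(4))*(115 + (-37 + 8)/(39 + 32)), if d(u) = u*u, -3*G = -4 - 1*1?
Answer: 90400/71 ≈ 1273.2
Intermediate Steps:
G = 5/3 (G = -(-4 - 1*1)/3 = -(-4 - 1)/3 = -1/3*(-5) = 5/3 ≈ 1.6667)
d(u) = u**2
g(I, A) = 100/9 (g(I, A) = (-5 + 5/3)**2 = (-10/3)**2 = 100/9)
g(2 - 1*(-4), d(4))*(115 + (-37 + 8)/(39 + 32)) = 100*(115 + (-37 + 8)/(39 + 32))/9 = 100*(115 - 29/71)/9 = (100/9)*(8136/71) = 90400/71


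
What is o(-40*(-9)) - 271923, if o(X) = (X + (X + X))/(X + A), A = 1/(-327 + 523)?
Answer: -19186947123/70561 ≈ -2.7192e+5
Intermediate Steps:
A = 1/196 ≈ 0.0051020
o(X) = 3*X/(1/196 + X) (o(X) = (X + (X + X))/(X + 1/196) = (X + 2*X)/(1/196 + X) = (3*X)/(1/196 + X) = 3*X/(1/196 + X))
o(-40*(-9)) - 271923 = 588*(-40*(-9))/(1 + 196*(-40*(-9))) - 271923 = 588*360/(1 + 196*360) - 271923 = 588*360/(1 + 70560) - 271923 = 588*360/70561 - 271923 = 588*360*(1/70561) - 271923 = 211680/70561 - 271923 = -19186947123/70561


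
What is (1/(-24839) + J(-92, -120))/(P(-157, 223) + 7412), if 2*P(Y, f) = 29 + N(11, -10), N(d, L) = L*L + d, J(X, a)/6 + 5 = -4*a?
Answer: 70791149/185845398 ≈ 0.38091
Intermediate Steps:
J(X, a) = -30 - 24*a (J(X, a) = -30 + 6*(-4*a) = -30 - 24*a)
N(d, L) = d + L² (N(d, L) = L² + d = d + L²)
P(Y, f) = 70 (P(Y, f) = (29 + (11 + (-10)²))/2 = (29 + (11 + 100))/2 = (29 + 111)/2 = (½)*140 = 70)
(1/(-24839) + J(-92, -120))/(P(-157, 223) + 7412) = (1/(-24839) + (-30 - 24*(-120)))/(70 + 7412) = (-1/24839 + (-30 + 2880))/7482 = (-1/24839 + 2850)*(1/7482) = (70791149/24839)*(1/7482) = 70791149/185845398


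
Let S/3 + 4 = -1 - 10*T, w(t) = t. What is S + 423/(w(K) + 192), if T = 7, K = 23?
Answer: -47952/215 ≈ -223.03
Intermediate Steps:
S = -225 (S = -12 + 3*(-1 - 10*7) = -12 + 3*(-1 - 70) = -12 + 3*(-71) = -12 - 213 = -225)
S + 423/(w(K) + 192) = -225 + 423/(23 + 192) = -225 + 423/215 = -47952/215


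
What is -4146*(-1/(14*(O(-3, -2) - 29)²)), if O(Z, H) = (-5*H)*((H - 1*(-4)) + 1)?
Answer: 2073/7 ≈ 296.14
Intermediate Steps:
O(Z, H) = -5*H*(5 + H) (O(Z, H) = (-5*H)*((H + 4) + 1) = (-5*H)*((4 + H) + 1) = (-5*H)*(5 + H) = -5*H*(5 + H))
-4146*(-1/(14*(O(-3, -2) - 29)²)) = -4146*(-1/(14*(-5*(-2)*(5 - 2) - 29)²)) = -4146*(-1/(14*(-5*(-2)*3 - 29)²)) = -4146*(-1/(14*(30 - 29)²)) = -4146/(1²*(-14)) = -4146/(1*(-14)) = -4146/(-14) = -4146*(-1/14) = 2073/7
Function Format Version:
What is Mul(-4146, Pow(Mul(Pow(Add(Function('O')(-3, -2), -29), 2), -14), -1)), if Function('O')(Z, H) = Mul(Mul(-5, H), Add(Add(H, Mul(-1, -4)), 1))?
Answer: Rational(2073, 7) ≈ 296.14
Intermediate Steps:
Function('O')(Z, H) = Mul(-5, H, Add(5, H)) (Function('O')(Z, H) = Mul(Mul(-5, H), Add(Add(H, 4), 1)) = Mul(Mul(-5, H), Add(Add(4, H), 1)) = Mul(Mul(-5, H), Add(5, H)) = Mul(-5, H, Add(5, H)))
Mul(-4146, Pow(Mul(Pow(Add(Function('O')(-3, -2), -29), 2), -14), -1)) = Mul(-4146, Pow(Mul(Pow(Add(Mul(-5, -2, Add(5, -2)), -29), 2), -14), -1)) = Mul(-4146, Pow(Mul(Pow(Add(Mul(-5, -2, 3), -29), 2), -14), -1)) = Mul(-4146, Pow(Mul(Pow(Add(30, -29), 2), -14), -1)) = Mul(-4146, Pow(Mul(Pow(1, 2), -14), -1)) = Mul(-4146, Pow(Mul(1, -14), -1)) = Mul(-4146, Pow(-14, -1)) = Mul(-4146, Rational(-1, 14)) = Rational(2073, 7)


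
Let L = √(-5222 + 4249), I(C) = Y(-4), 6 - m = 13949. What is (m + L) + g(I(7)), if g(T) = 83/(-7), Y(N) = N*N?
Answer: -97684/7 + I*√973 ≈ -13955.0 + 31.193*I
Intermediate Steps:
m = -13943 (m = 6 - 1*13949 = 6 - 13949 = -13943)
Y(N) = N²
I(C) = 16 (I(C) = (-4)² = 16)
L = I*√973 (L = √(-973) = I*√973 ≈ 31.193*I)
g(T) = -83/7 (g(T) = 83*(-⅐) = -83/7)
(m + L) + g(I(7)) = (-13943 + I*√973) - 83/7 = -97684/7 + I*√973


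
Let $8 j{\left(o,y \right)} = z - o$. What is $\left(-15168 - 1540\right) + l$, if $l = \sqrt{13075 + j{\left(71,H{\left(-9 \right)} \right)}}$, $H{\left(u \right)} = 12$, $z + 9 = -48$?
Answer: $-16708 + 3 \sqrt{1451} \approx -16594.0$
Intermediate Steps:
$z = -57$ ($z = -9 - 48 = -57$)
$j{\left(o,y \right)} = - \frac{57}{8} - \frac{o}{8}$ ($j{\left(o,y \right)} = \frac{-57 - o}{8} = - \frac{57}{8} - \frac{o}{8}$)
$l = 3 \sqrt{1451}$ ($l = \sqrt{13075 - 16} = \sqrt{13059} = 3 \sqrt{1451} \approx 114.28$)
$\left(-15168 - 1540\right) + l = \left(-15168 - 1540\right) + 3 \sqrt{1451} = -16708 + 3 \sqrt{1451}$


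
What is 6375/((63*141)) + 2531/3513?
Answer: 4986472/3467331 ≈ 1.4381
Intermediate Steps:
6375/((63*141)) + 2531/3513 = 6375/8883 + 2531*(1/3513) = 6375*(1/8883) + 2531/3513 = 2125/2961 + 2531/3513 = 4986472/3467331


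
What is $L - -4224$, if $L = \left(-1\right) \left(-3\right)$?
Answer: $4227$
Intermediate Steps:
$L = 3$
$L - -4224 = 3 - -4224 = 3 + 4224 = 4227$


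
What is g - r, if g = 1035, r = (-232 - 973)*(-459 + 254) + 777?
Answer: -246767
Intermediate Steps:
r = 247802 (r = -1205*(-205) + 777 = 247025 + 777 = 247802)
g - r = 1035 - 1*247802 = 1035 - 247802 = -246767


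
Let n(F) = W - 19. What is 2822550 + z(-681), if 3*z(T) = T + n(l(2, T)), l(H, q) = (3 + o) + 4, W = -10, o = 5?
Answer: 8466940/3 ≈ 2.8223e+6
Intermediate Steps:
l(H, q) = 12 (l(H, q) = (3 + 5) + 4 = 8 + 4 = 12)
n(F) = -29 (n(F) = -10 - 19 = -29)
z(T) = -29/3 + T/3 (z(T) = (T - 29)/3 = (-29 + T)/3 = -29/3 + T/3)
2822550 + z(-681) = 2822550 + (-29/3 + (⅓)*(-681)) = 2822550 + (-29/3 - 227) = 2822550 - 710/3 = 8466940/3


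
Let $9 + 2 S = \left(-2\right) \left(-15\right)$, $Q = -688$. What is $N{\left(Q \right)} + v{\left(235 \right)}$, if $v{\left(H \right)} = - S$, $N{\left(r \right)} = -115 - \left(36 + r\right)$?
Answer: $\frac{1053}{2} \approx 526.5$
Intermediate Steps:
$S = \frac{21}{2}$ ($S = - \frac{9}{2} + \frac{\left(-2\right) \left(-15\right)}{2} = - \frac{9}{2} + \frac{1}{2} \cdot 30 = - \frac{9}{2} + 15 = \frac{21}{2} \approx 10.5$)
$N{\left(r \right)} = -151 - r$
$v{\left(H \right)} = - \frac{21}{2}$ ($v{\left(H \right)} = \left(-1\right) \frac{21}{2} = - \frac{21}{2}$)
$N{\left(Q \right)} + v{\left(235 \right)} = \left(-151 - -688\right) - \frac{21}{2} = \left(-151 + 688\right) - \frac{21}{2} = 537 - \frac{21}{2} = \frac{1053}{2}$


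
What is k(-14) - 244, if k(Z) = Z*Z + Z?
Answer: -62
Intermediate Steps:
k(Z) = Z + Z² (k(Z) = Z² + Z = Z + Z²)
k(-14) - 244 = -14*(1 - 14) - 244 = -14*(-13) - 244 = 182 - 244 = -62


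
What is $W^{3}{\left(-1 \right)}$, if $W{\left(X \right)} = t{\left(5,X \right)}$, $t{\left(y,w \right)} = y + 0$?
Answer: $125$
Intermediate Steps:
$t{\left(y,w \right)} = y$
$W{\left(X \right)} = 5$
$W^{3}{\left(-1 \right)} = 5^{3} = 125$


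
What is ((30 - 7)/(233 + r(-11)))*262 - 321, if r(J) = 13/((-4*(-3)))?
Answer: -829377/2809 ≈ -295.26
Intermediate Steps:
r(J) = 13/12
((30 - 7)/(233 + r(-11)))*262 - 321 = ((30 - 7)/(233 + 13/12))*262 - 321 = (23/(2809/12))*262 - 321 = (23*(12/2809))*262 - 321 = (276/2809)*262 - 321 = 72312/2809 - 321 = -829377/2809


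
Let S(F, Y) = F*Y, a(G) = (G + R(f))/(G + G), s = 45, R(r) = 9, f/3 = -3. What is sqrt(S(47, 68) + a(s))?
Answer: sqrt(79915)/5 ≈ 56.538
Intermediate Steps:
f = -9 (f = 3*(-3) = -9)
a(G) = (9 + G)/(2*G) (a(G) = (G + 9)/(G + G) = (9 + G)/((2*G)) = (9 + G)*(1/(2*G)) = (9 + G)/(2*G))
sqrt(S(47, 68) + a(s)) = sqrt(47*68 + (1/2)*(9 + 45)/45) = sqrt(3196 + (1/2)*(1/45)*54) = sqrt(3196 + 3/5) = sqrt(15983/5) = sqrt(79915)/5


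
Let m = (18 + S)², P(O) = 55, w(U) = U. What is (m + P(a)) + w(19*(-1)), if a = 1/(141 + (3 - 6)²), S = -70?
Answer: 2740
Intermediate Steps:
a = 1/150 (a = 1/(141 + (-3)²) = 1/(141 + 9) = 1/150 ≈ 0.0066667)
m = 2704 (m = (18 - 70)² = (-52)² = 2704)
(m + P(a)) + w(19*(-1)) = (2704 + 55) + 19*(-1) = 2759 - 19 = 2740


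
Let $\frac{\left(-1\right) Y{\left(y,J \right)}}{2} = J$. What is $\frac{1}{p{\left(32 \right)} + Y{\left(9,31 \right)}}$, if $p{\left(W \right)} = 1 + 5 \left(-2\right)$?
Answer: $- \frac{1}{71} \approx -0.014085$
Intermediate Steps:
$p{\left(W \right)} = -9$ ($p{\left(W \right)} = 1 - 10 = -9$)
$Y{\left(y,J \right)} = - 2 J$
$\frac{1}{p{\left(32 \right)} + Y{\left(9,31 \right)}} = \frac{1}{-9 - 62} = \frac{1}{-71} = - \frac{1}{71}$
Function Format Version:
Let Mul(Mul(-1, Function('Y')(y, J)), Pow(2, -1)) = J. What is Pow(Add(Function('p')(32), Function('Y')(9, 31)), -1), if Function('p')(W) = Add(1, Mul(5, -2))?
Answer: Rational(-1, 71) ≈ -0.014085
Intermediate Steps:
Function('p')(W) = -9 (Function('p')(W) = Add(1, -10) = -9)
Function('Y')(y, J) = Mul(-2, J)
Pow(Add(Function('p')(32), Function('Y')(9, 31)), -1) = Pow(Add(-9, Mul(-2, 31)), -1) = Pow(Add(-9, -62), -1) = Pow(-71, -1) = Rational(-1, 71)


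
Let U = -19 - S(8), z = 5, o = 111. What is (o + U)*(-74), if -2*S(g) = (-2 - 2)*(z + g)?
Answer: -4884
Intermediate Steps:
S(g) = 10 + 2*g (S(g) = -(-2 - 2)*(5 + g)/2 = -(-2)*(5 + g) = -(-20 - 4*g)/2 = 10 + 2*g)
U = -45 (U = -19 - (10 + 2*8) = -19 - (10 + 16) = -19 - 1*26 = -19 - 26 = -45)
(o + U)*(-74) = (111 - 45)*(-74) = 66*(-74) = -4884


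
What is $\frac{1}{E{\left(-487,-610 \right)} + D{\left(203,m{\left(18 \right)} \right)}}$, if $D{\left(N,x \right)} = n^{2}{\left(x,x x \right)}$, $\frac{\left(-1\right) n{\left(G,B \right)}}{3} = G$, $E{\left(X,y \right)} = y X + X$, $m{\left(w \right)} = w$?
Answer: $\frac{1}{299499} \approx 3.3389 \cdot 10^{-6}$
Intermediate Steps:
$E{\left(X,y \right)} = X + X y$ ($E{\left(X,y \right)} = X y + X = X + X y$)
$n{\left(G,B \right)} = - 3 G$
$D{\left(N,x \right)} = 9 x^{2}$ ($D{\left(N,x \right)} = \left(- 3 x\right)^{2} = 9 x^{2}$)
$\frac{1}{E{\left(-487,-610 \right)} + D{\left(203,m{\left(18 \right)} \right)}} = \frac{1}{- 487 \left(1 - 610\right) + 9 \cdot 18^{2}} = \frac{1}{\left(-487\right) \left(-609\right) + 9 \cdot 324} = \frac{1}{296583 + 2916} = \frac{1}{299499}$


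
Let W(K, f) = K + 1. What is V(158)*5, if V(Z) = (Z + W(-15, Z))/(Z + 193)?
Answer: 80/39 ≈ 2.0513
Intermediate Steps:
W(K, f) = 1 + K
V(Z) = (-14 + Z)/(193 + Z) (V(Z) = (Z + (1 - 15))/(Z + 193) = (Z - 14)/(193 + Z) = (-14 + Z)/(193 + Z))
V(158)*5 = ((-14 + 158)/(193 + 158))*5 = (144/351)*5 = ((1/351)*144)*5 = (16/39)*5 = 80/39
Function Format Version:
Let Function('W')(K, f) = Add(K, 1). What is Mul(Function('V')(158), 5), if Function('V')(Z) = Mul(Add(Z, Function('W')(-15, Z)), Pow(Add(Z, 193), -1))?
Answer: Rational(80, 39) ≈ 2.0513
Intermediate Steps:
Function('W')(K, f) = Add(1, K)
Function('V')(Z) = Mul(Pow(Add(193, Z), -1), Add(-14, Z)) (Function('V')(Z) = Mul(Add(Z, Add(1, -15)), Pow(Add(Z, 193), -1)) = Mul(Add(Z, -14), Pow(Add(193, Z), -1)) = Mul(Add(-14, Z), Pow(Add(193, Z), -1)) = Mul(Pow(Add(193, Z), -1), Add(-14, Z)))
Mul(Function('V')(158), 5) = Mul(Mul(Pow(Add(193, 158), -1), Add(-14, 158)), 5) = Mul(Mul(Pow(351, -1), 144), 5) = Mul(Mul(Rational(1, 351), 144), 5) = Mul(Rational(16, 39), 5) = Rational(80, 39)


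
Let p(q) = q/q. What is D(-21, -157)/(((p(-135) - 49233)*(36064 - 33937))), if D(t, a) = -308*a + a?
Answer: -48199/104716464 ≈ -0.00046028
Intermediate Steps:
p(q) = 1
D(t, a) = -307*a
D(-21, -157)/(((p(-135) - 49233)*(36064 - 33937))) = (-307*(-157))/(((1 - 49233)*(36064 - 33937))) = 48199/((-49232*2127)) = 48199/(-104716464) = 48199*(-1/104716464) = -48199/104716464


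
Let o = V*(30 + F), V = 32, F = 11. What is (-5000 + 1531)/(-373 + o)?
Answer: -3469/939 ≈ -3.6944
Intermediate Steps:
o = 1312 (o = 32*(30 + 11) = 32*41 = 1312)
(-5000 + 1531)/(-373 + o) = (-5000 + 1531)/(-373 + 1312) = -3469/939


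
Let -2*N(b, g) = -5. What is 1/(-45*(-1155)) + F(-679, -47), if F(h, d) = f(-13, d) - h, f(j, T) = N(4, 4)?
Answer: 70841927/103950 ≈ 681.50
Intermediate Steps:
N(b, g) = 5/2 (N(b, g) = -½*(-5) = 5/2)
f(j, T) = 5/2
F(h, d) = 5/2 - h
1/(-45*(-1155)) + F(-679, -47) = 1/(-45*(-1155)) + (5/2 - 1*(-679)) = 1/51975 + (5/2 + 679) = 1/51975 + 1363/2 = 70841927/103950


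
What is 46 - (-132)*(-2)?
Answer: -218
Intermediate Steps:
46 - (-132)*(-2) = 46 - 44*6 = 46 - 264 = -218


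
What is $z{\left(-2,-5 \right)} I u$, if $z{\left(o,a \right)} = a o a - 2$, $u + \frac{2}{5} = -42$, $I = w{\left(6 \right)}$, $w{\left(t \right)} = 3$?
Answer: $\frac{33072}{5} \approx 6614.4$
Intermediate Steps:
$I = 3$
$u = - \frac{212}{5}$ ($u = - \frac{2}{5} - 42 = - \frac{212}{5} \approx -42.4$)
$z{\left(o,a \right)} = -2 + o a^{2}$ ($z{\left(o,a \right)} = o a^{2} - 2 = -2 + o a^{2}$)
$z{\left(-2,-5 \right)} I u = \left(-2 - 2 \left(-5\right)^{2}\right) 3 \left(- \frac{212}{5}\right) = \left(-2 - 50\right) 3 \left(- \frac{212}{5}\right) = \left(-52\right) 3 \left(- \frac{212}{5}\right) = \left(-156\right) \left(- \frac{212}{5}\right) = \frac{33072}{5}$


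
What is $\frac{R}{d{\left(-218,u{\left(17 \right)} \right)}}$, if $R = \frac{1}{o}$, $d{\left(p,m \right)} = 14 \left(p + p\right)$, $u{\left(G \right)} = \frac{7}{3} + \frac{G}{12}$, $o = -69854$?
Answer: $\frac{1}{426388816} \approx 2.3453 \cdot 10^{-9}$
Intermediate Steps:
$u{\left(G \right)} = \frac{7}{3} + \frac{G}{12}$ ($u{\left(G \right)} = 7 \cdot \frac{1}{3} + G \frac{1}{12} = \frac{7}{3} + \frac{G}{12}$)
$d{\left(p,m \right)} = 28 p$ ($d{\left(p,m \right)} = 14 \cdot 2 p = 28 p$)
$R = - \frac{1}{69854}$ ($R = \frac{1}{-69854} = - \frac{1}{69854} \approx -1.4316 \cdot 10^{-5}$)
$\frac{R}{d{\left(-218,u{\left(17 \right)} \right)}} = - \frac{1}{69854 \cdot 28 \left(-218\right)} = - \frac{1}{69854 \left(-6104\right)} = \left(- \frac{1}{69854}\right) \left(- \frac{1}{6104}\right) = \frac{1}{426388816}$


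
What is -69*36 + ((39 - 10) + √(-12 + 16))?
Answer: -2453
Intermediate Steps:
-69*36 + ((39 - 10) + √(-12 + 16)) = -2484 + (29 + √4) = -2484 + (29 + 2) = -2484 + 31 = -2453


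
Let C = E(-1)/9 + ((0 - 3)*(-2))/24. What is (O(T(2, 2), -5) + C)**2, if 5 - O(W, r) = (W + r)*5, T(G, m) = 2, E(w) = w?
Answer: 525625/1296 ≈ 405.57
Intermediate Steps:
C = 5/36 (C = -1/9 + ((0 - 3)*(-2))/24 = -1*1/9 - 3*(-2)*(1/24) = -1/9 + 6*(1/24) = -1/9 + 1/4 = 5/36 ≈ 0.13889)
O(W, r) = 5 - 5*W - 5*r (O(W, r) = 5 - (W + r)*5 = 5 - (5*W + 5*r) = 5 + (-5*W - 5*r) = 5 - 5*W - 5*r)
(O(T(2, 2), -5) + C)**2 = ((5 - 5*2 - 5*(-5)) + 5/36)**2 = ((5 - 10 + 25) + 5/36)**2 = (20 + 5/36)**2 = (725/36)**2 = 525625/1296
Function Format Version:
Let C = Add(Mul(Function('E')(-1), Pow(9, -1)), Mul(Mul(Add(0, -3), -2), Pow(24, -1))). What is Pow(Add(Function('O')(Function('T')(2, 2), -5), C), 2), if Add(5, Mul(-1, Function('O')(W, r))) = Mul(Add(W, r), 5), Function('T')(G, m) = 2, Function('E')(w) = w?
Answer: Rational(525625, 1296) ≈ 405.57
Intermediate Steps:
C = Rational(5, 36) (C = Add(Mul(-1, Pow(9, -1)), Mul(Mul(Add(0, -3), -2), Pow(24, -1))) = Add(Mul(-1, Rational(1, 9)), Mul(Mul(-3, -2), Rational(1, 24))) = Add(Rational(-1, 9), Mul(6, Rational(1, 24))) = Add(Rational(-1, 9), Rational(1, 4)) = Rational(5, 36) ≈ 0.13889)
Function('O')(W, r) = Add(5, Mul(-5, W), Mul(-5, r)) (Function('O')(W, r) = Add(5, Mul(-1, Mul(Add(W, r), 5))) = Add(5, Mul(-1, Add(Mul(5, W), Mul(5, r)))) = Add(5, Add(Mul(-5, W), Mul(-5, r))) = Add(5, Mul(-5, W), Mul(-5, r)))
Pow(Add(Function('O')(Function('T')(2, 2), -5), C), 2) = Pow(Add(Add(5, Mul(-5, 2), Mul(-5, -5)), Rational(5, 36)), 2) = Pow(Add(Add(5, -10, 25), Rational(5, 36)), 2) = Pow(Add(20, Rational(5, 36)), 2) = Pow(Rational(725, 36), 2) = Rational(525625, 1296)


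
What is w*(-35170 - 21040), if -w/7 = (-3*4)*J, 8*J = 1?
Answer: -590205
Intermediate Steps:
J = 1/8 (J = (1/8)*1 = 1/8 ≈ 0.12500)
w = 21/2 (w = -7*(-3*4)/8 = -(-84)/8 = -7*(-3/2) = 21/2 ≈ 10.500)
w*(-35170 - 21040) = 21*(-35170 - 21040)/2 = (21/2)*(-56210) = -590205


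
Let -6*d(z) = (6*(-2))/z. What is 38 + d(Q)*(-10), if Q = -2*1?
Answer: 48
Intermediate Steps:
Q = -2
d(z) = 2/z (d(z) = -6*(-2)/(6*z) = -(-2)/z = 2/z)
38 + d(Q)*(-10) = 38 + (2/(-2))*(-10) = 38 + (2*(-½))*(-10) = 38 - 1*(-10) = 38 + 10 = 48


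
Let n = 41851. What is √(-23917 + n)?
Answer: 7*√366 ≈ 133.92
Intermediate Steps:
√(-23917 + n) = √(-23917 + 41851) = √17934 = 7*√366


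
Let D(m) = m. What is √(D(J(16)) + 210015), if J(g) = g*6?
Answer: √210111 ≈ 458.38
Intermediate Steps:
J(g) = 6*g
√(D(J(16)) + 210015) = √(6*16 + 210015) = √(96 + 210015) = √210111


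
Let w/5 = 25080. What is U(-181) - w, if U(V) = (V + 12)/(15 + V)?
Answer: -20816231/166 ≈ -1.2540e+5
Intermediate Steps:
w = 125400 (w = 5*25080 = 125400)
U(V) = (12 + V)/(15 + V)
U(-181) - w = (12 - 181)/(15 - 181) - 1*125400 = -169/(-166) - 125400 = -1/166*(-169) - 125400 = 169/166 - 125400 = -20816231/166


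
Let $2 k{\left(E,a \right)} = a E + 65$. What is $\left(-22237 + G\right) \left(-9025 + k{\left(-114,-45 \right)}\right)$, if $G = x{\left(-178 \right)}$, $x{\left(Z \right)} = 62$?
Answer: $\frac{285059625}{2} \approx 1.4253 \cdot 10^{8}$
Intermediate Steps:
$G = 62$
$k{\left(E,a \right)} = \frac{65}{2} + \frac{E a}{2}$ ($k{\left(E,a \right)} = \frac{a E + 65}{2} = \frac{E a + 65}{2} = \frac{65 + E a}{2} = \frac{65}{2} + \frac{E a}{2}$)
$\left(-22237 + G\right) \left(-9025 + k{\left(-114,-45 \right)}\right) = \left(-22237 + 62\right) \left(-9025 + \left(\frac{65}{2} + \frac{1}{2} \left(-114\right) \left(-45\right)\right)\right) = - 22175 \left(-9025 + \left(\frac{65}{2} + 2565\right)\right) = - 22175 \left(-9025 + \frac{5195}{2}\right) = \left(-22175\right) \left(- \frac{12855}{2}\right) = \frac{285059625}{2}$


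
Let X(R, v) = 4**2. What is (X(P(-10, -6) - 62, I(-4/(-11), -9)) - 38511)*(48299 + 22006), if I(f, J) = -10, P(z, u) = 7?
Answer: -2706390975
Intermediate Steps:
X(R, v) = 16
(X(P(-10, -6) - 62, I(-4/(-11), -9)) - 38511)*(48299 + 22006) = (16 - 38511)*(48299 + 22006) = -38495*70305 = -2706390975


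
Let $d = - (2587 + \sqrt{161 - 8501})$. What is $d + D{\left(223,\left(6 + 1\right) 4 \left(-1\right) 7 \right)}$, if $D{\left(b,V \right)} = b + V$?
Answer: $-2560 - 2 i \sqrt{2085} \approx -2560.0 - 91.324 i$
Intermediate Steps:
$d = -2587 - 2 i \sqrt{2085}$ ($d = - (2587 + \sqrt{-8340}) = - (2587 + 2 i \sqrt{2085}) = -2587 - 2 i \sqrt{2085} \approx -2587.0 - 91.324 i$)
$D{\left(b,V \right)} = V + b$
$d + D{\left(223,\left(6 + 1\right) 4 \left(-1\right) 7 \right)} = \left(-2587 - 2 i \sqrt{2085}\right) + \left(\left(6 + 1\right) 4 \left(-1\right) 7 + 223\right) = \left(-2587 - 2 i \sqrt{2085}\right) + \left(7 \cdot 4 \left(-1\right) 7 + 223\right) = \left(-2587 - 2 i \sqrt{2085}\right) + \left(28 \left(-1\right) 7 + 223\right) = \left(-2587 - 2 i \sqrt{2085}\right) + \left(\left(-28\right) 7 + 223\right) = \left(-2587 - 2 i \sqrt{2085}\right) + \left(-196 + 223\right) = \left(-2587 - 2 i \sqrt{2085}\right) + 27 = -2560 - 2 i \sqrt{2085}$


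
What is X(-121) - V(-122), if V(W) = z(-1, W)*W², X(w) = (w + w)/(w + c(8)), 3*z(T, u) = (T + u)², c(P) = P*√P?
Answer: -1060522880266/14129 + 3872*√2/14129 ≈ -7.5060e+7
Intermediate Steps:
c(P) = P^(3/2)
z(T, u) = (T + u)²/3
X(w) = 2*w/(w + 16*√2) (X(w) = (w + w)/(w + 8^(3/2)) = (2*w)/(w + 16*√2) = 2*w/(w + 16*√2))
V(W) = W²*(-1 + W)²/3 (V(W) = ((-1 + W)²/3)*W² = W²*(-1 + W)²/3)
X(-121) - V(-122) = 2*(-121)/(-121 + 16*√2) - (-122)²*(-1 - 122)²/3 = -242/(-121 + 16*√2) - 14884*(-123)²/3 = -242/(-121 + 16*√2) - 14884*15129/3 = -242/(-121 + 16*√2) - 1*75060012 = -242/(-121 + 16*√2) - 75060012 = -75060012 - 242/(-121 + 16*√2)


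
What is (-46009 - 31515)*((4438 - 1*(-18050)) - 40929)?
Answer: 1429620084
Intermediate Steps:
(-46009 - 31515)*((4438 - 1*(-18050)) - 40929) = -77524*((4438 + 18050) - 40929) = -77524*(22488 - 40929) = -77524*(-18441) = 1429620084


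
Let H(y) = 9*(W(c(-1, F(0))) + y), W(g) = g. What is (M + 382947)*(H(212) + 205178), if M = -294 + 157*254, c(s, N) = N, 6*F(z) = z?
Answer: 87500254666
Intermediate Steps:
F(z) = z/6
M = 39584 (M = -294 + 39878 = 39584)
H(y) = 9*y (H(y) = 9*((⅙)*0 + y) = 9*(0 + y) = 9*y)
(M + 382947)*(H(212) + 205178) = (39584 + 382947)*(9*212 + 205178) = 422531*(1908 + 205178) = 422531*207086 = 87500254666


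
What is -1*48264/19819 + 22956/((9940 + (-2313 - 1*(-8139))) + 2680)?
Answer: -217656390/182790637 ≈ -1.1907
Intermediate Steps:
-1*48264/19819 + 22956/((9940 + (-2313 - 1*(-8139))) + 2680) = -48264*1/19819 + 22956/((9940 + (-2313 + 8139)) + 2680) = -48264/19819 + 22956/((9940 + 5826) + 2680) = -48264/19819 + 22956/(15766 + 2680) = -48264/19819 + 22956/18446 = -48264/19819 + 22956*(1/18446) = -48264/19819 + 11478/9223 = -217656390/182790637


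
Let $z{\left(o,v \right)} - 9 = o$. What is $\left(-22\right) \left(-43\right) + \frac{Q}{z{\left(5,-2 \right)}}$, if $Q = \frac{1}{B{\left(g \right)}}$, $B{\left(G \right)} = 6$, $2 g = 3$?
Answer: $\frac{79465}{84} \approx 946.01$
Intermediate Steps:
$g = \frac{3}{2}$ ($g = \frac{1}{2} \cdot 3 = \frac{3}{2} \approx 1.5$)
$z{\left(o,v \right)} = 9 + o$
$Q = \frac{1}{6} \approx 0.16667$
$\left(-22\right) \left(-43\right) + \frac{Q}{z{\left(5,-2 \right)}} = \left(-22\right) \left(-43\right) + \frac{1}{6 \left(9 + 5\right)} = 946 + \frac{1}{6 \cdot 14} = 946 + \frac{1}{6} \cdot \frac{1}{14} = 946 + \frac{1}{84} = \frac{79465}{84}$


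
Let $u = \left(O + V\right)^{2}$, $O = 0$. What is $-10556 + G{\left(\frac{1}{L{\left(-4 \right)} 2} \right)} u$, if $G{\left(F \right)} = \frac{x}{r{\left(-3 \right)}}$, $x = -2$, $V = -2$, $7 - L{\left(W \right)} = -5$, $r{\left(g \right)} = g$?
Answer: $- \frac{31660}{3} \approx -10553.0$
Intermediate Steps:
$L{\left(W \right)} = 12$ ($L{\left(W \right)} = 7 - -5 = 7 + 5 = 12$)
$u = 4$ ($u = \left(0 - 2\right)^{2} = \left(-2\right)^{2} = 4$)
$G{\left(F \right)} = \frac{2}{3}$ ($G{\left(F \right)} = - \frac{2}{-3} = \left(-2\right) \left(- \frac{1}{3}\right) = \frac{2}{3}$)
$-10556 + G{\left(\frac{1}{L{\left(-4 \right)} 2} \right)} u = -10556 + \frac{2}{3} \cdot 4 = -10556 + \frac{8}{3} = - \frac{31660}{3}$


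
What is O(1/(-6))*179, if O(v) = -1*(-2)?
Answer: 358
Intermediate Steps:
O(v) = 2
O(1/(-6))*179 = 2*179 = 358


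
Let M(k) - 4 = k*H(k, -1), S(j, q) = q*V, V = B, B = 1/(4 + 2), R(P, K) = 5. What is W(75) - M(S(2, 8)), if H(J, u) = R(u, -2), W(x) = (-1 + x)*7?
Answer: 1522/3 ≈ 507.33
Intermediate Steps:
W(x) = -7 + 7*x
H(J, u) = 5
B = ⅙ (B = 1/6 = ⅙ ≈ 0.16667)
V = ⅙ ≈ 0.16667
S(j, q) = q/6 (S(j, q) = q*(⅙) = q/6)
M(k) = 4 + 5*k (M(k) = 4 + k*5 = 4 + 5*k)
W(75) - M(S(2, 8)) = (-7 + 7*75) - (4 + 5*((⅙)*8)) = (-7 + 525) - (4 + 5*(4/3)) = 518 - (4 + 20/3) = 518 - 1*32/3 = 518 - 32/3 = 1522/3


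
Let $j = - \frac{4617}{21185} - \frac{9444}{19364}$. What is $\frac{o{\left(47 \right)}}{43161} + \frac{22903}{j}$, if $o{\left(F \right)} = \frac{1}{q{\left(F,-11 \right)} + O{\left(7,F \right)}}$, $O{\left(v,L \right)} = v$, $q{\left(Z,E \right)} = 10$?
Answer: $- \frac{30235801678897829}{931571572362} \approx -32457.0$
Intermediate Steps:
$j = - \frac{3808878}{5397715}$ ($j = \left(-4617\right) \frac{1}{21185} - \frac{2361}{4841} = - \frac{243}{1115} - \frac{2361}{4841} = - \frac{3808878}{5397715} \approx -0.70565$)
$o{\left(F \right)} = \frac{1}{17}$ ($o{\left(F \right)} = \frac{1}{10 + 7} = \frac{1}{17}$)
$\frac{o{\left(47 \right)}}{43161} + \frac{22903}{j} = \frac{1}{17 \cdot 43161} + \frac{22903}{- \frac{3808878}{5397715}} = \frac{1}{17} \cdot \frac{1}{43161} + 22903 \left(- \frac{5397715}{3808878}\right) = \frac{1}{733737} - \frac{123623866645}{3808878} = - \frac{30235801678897829}{931571572362}$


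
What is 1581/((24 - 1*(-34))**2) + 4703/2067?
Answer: 19088819/6953388 ≈ 2.7453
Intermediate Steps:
1581/((24 - 1*(-34))**2) + 4703/2067 = 1581/((24 + 34)**2) + 4703*(1/2067) = 1581/(58**2) + 4703/2067 = 1581/3364 + 4703/2067 = 19088819/6953388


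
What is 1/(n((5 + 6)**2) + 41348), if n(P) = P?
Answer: 1/41469 ≈ 2.4114e-5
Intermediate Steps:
1/(n((5 + 6)**2) + 41348) = 1/((5 + 6)**2 + 41348) = 1/(11**2 + 41348) = 1/(121 + 41348) = 1/41469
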